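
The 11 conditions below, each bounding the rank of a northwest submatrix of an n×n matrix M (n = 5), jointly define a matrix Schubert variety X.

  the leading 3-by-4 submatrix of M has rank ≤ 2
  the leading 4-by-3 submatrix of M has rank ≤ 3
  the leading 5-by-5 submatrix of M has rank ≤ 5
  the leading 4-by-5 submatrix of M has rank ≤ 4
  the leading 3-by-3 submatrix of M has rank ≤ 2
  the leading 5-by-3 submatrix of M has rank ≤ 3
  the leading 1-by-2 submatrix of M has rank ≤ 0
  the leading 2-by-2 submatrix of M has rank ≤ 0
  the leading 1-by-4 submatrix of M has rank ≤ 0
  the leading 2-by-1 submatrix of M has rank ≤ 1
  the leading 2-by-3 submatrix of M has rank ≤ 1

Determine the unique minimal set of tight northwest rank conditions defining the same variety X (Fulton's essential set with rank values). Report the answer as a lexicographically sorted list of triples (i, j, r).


Rank table r_w(5×5) implied by the 11 constraints:

  i=1: 0, 0, 0, 0, 1
  i=2: 0, 0, 1, 1, 2
  i=3: 1, 1, 2, 2, 3
  i=4: 1, 2, 3, 3, 4
  i=5: 1, 2, 3, 4, 5

so w = (5, 3, 1, 2, 4).

|D(w)|=6, |Ess(w)|=2:

[(1, 4, 0), (2, 2, 0)]


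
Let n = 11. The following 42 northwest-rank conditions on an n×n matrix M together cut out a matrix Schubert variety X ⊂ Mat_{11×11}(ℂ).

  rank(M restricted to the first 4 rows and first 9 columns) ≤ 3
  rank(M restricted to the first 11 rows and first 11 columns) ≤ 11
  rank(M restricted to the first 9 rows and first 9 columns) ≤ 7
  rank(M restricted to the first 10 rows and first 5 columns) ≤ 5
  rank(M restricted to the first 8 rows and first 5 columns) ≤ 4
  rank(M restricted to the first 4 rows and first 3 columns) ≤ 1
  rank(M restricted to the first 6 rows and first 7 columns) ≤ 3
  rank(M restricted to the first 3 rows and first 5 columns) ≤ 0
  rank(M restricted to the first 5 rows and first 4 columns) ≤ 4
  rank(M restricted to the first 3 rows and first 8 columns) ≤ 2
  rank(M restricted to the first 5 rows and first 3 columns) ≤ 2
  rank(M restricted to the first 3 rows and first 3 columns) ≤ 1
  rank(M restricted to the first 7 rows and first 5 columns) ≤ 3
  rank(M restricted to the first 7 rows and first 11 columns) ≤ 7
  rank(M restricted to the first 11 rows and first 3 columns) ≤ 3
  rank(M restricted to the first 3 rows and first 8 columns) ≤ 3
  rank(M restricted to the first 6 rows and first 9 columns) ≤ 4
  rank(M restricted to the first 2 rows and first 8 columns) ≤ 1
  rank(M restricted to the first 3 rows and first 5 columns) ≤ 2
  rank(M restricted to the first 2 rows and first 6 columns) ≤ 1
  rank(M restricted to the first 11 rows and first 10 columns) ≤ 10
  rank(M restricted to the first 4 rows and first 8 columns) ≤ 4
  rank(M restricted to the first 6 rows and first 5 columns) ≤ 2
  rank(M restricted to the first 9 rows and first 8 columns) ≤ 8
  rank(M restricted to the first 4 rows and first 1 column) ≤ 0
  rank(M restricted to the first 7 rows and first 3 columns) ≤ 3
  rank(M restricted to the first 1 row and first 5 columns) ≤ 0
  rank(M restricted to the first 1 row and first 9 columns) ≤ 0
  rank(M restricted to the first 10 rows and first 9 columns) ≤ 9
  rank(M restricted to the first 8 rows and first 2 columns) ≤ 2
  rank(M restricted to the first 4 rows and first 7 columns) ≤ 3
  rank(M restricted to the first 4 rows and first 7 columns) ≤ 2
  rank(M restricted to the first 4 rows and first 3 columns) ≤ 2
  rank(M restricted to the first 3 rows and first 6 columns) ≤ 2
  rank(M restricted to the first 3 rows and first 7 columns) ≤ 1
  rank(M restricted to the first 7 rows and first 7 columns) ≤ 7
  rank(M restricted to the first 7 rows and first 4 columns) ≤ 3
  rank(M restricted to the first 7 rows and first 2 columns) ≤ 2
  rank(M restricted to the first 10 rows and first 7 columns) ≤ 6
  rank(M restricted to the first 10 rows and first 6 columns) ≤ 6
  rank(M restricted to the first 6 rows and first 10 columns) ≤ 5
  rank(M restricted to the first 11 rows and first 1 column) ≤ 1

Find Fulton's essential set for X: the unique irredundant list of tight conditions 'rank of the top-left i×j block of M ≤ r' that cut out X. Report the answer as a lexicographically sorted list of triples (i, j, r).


Reconstructing r_w from the 42 given conditions:

  R[1]: 0 | 0 | 0 | 0 | 0 | 0 | 0 | 0 | 0 | 1 | 1
  R[2]: 0 | 0 | 0 | 0 | 0 | 1 | 1 | 1 | 1 | 2 | 2
  R[3]: 0 | 0 | 0 | 0 | 0 | 1 | 1 | 2 | 2 | 3 | 3
  R[4]: 0 | 1 | 1 | 1 | 1 | 2 | 2 | 3 | 3 | 4 | 4
  R[5]: 1 | 2 | 2 | 2 | 2 | 3 | 3 | 4 | 4 | 5 | 5
  R[6]: 1 | 2 | 2 | 2 | 2 | 3 | 3 | 4 | 4 | 5 | 6
  R[7]: 1 | 2 | 3 | 3 | 3 | 4 | 4 | 5 | 5 | 6 | 7
  R[8]: 1 | 2 | 3 | 4 | 4 | 5 | 5 | 6 | 6 | 7 | 8
  R[9]: 1 | 2 | 3 | 4 | 5 | 6 | 6 | 7 | 7 | 8 | 9
  R[10]: 1 | 2 | 3 | 4 | 5 | 6 | 6 | 7 | 8 | 9 | 10
  R[11]: 1 | 2 | 3 | 4 | 5 | 6 | 7 | 8 | 9 | 10 | 11

second differences of R give the permutation w = (10, 6, 8, 2, 1, 11, 3, 4, 5, 9, 7).

ℓ(w)=27; the 8 essential cells (i,j,r):

[(1, 9, 0), (3, 5, 0), (3, 7, 1), (4, 1, 0), (6, 5, 2), (6, 7, 3), (6, 9, 4), (10, 7, 6)]


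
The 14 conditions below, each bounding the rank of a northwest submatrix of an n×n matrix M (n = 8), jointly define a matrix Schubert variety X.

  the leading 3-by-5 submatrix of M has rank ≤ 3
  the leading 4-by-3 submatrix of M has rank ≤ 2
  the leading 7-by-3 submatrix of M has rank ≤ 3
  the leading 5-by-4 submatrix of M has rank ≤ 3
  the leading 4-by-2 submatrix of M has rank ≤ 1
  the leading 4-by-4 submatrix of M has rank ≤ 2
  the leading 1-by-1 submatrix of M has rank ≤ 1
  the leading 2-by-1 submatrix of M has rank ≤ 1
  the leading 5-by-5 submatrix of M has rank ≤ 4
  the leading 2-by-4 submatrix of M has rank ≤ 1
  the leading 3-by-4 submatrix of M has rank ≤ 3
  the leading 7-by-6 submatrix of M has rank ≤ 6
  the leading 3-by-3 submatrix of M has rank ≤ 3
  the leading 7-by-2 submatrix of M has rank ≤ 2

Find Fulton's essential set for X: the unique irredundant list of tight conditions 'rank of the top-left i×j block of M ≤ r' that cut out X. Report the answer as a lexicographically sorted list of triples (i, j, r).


Propagating the 14 rank bounds to every northwest block:

  1  1  1  1  1  1  1  1
  1  1  1  1  2  2  2  2
  1  1  2  2  3  3  3  3
  1  1  2  2  3  4  4  4
  1  2  3  3  4  5  5  5
  1  2  3  4  5  6  6  6
  1  2  3  4  5  6  7  7
  1  2  3  4  5  6  7  8

the unique w with this rank table is (1, 5, 3, 6, 2, 4, 7, 8).

D(w) has 6 cells with 3 SE-corners; essential set:

[(2, 4, 1), (4, 2, 1), (4, 4, 2)]


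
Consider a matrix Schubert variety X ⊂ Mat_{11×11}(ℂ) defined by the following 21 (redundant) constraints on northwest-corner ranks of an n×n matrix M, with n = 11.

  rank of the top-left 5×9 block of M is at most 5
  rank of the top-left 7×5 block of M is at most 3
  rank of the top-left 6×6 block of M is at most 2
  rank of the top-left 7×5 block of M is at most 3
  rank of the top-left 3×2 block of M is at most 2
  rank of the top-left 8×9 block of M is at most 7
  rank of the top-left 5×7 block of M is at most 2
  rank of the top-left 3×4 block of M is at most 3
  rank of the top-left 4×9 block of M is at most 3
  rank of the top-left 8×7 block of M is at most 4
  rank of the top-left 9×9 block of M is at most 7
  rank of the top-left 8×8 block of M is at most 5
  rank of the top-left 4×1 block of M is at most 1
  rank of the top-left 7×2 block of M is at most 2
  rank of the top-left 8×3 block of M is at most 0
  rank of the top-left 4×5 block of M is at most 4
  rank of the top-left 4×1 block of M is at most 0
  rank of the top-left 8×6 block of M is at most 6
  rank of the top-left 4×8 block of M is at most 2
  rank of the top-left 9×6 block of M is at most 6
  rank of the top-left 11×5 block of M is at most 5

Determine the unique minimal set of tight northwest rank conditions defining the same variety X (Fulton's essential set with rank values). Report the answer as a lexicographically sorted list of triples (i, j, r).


The tightest implied rank at each (i,j), from the 21 conditions:

  i=1: 0 0 0 1 1 1 1 1 1 1 1
  i=2: 0 0 0 1 2 2 2 2 2 2 2
  i=3: 0 0 0 1 2 2 2 2 3 3 3
  i=4: 0 0 0 1 2 2 2 2 3 4 4
  i=5: 0 0 0 1 2 2 2 3 4 5 5
  i=6: 0 0 0 1 2 2 3 4 5 6 6
  i=7: 0 0 0 1 2 3 4 5 6 7 7
  i=8: 0 0 0 1 2 3 4 5 6 7 8
  i=9: 1 1 1 2 3 4 5 6 7 8 9
  i=10: 1 2 2 3 4 5 6 7 8 9 10
  i=11: 1 2 3 4 5 6 7 8 9 10 11

the unique w with this rank table is (4, 5, 9, 10, 8, 7, 6, 11, 1, 2, 3).

Rothe diagram D(w) (33 cells), 4 SE-corners (essential conditions):

[(4, 8, 2), (5, 7, 2), (6, 6, 2), (8, 3, 0)]


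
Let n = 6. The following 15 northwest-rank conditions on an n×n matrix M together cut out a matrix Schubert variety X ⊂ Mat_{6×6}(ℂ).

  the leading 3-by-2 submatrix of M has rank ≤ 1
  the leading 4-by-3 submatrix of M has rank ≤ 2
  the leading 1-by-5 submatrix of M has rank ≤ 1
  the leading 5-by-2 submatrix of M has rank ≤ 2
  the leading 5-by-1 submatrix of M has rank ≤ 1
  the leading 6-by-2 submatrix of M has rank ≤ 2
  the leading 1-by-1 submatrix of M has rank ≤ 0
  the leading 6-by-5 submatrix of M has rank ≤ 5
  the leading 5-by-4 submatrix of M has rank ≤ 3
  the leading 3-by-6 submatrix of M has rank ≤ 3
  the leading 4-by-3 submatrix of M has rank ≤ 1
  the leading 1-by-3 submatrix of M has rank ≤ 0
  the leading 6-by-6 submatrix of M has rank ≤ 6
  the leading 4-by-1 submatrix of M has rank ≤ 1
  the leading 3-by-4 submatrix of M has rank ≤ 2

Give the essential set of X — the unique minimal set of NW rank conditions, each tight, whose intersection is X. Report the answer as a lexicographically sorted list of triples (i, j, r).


Rank table r_w(6×6) implied by the 15 constraints:

  0  0  0  1  1  1
  1  1  1  2  2  2
  1  1  1  2  3  3
  1  1  1  2  3  4
  1  2  2  3  4  5
  1  2  3  4  5  6

reading off 1-entries of Δ²R: w = (4, 1, 5, 6, 2, 3).

ℓ(w)=7; the 2 essential cells (i,j,r):

[(1, 3, 0), (4, 3, 1)]


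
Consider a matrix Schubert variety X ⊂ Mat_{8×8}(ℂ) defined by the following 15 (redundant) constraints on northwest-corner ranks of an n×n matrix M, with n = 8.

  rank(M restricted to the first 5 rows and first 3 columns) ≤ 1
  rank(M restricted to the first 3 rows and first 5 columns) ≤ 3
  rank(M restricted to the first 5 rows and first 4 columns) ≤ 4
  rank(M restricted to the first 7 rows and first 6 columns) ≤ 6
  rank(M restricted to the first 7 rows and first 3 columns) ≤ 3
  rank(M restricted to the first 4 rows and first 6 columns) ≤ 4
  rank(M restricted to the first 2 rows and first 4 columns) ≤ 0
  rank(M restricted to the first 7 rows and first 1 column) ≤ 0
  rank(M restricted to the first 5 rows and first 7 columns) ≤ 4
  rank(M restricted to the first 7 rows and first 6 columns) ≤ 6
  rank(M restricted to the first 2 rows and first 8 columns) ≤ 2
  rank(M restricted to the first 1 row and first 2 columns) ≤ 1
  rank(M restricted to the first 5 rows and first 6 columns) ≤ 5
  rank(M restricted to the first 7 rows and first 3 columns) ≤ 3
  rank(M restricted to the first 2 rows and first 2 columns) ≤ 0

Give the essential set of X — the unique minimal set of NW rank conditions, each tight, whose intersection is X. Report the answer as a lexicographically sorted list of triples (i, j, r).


Computing R[i][j] = min implied NW-rank bound (n=8, 15 conditions):

  i=1: 0 0 0 0 1 1 1 1
  i=2: 0 0 0 0 1 2 2 2
  i=3: 0 1 1 1 2 3 3 3
  i=4: 0 1 1 2 3 4 4 4
  i=5: 0 1 1 2 3 4 4 5
  i=6: 0 1 2 3 4 5 5 6
  i=7: 0 1 2 3 4 5 6 7
  i=8: 1 2 3 4 5 6 7 8

second differences of R give the permutation w = (5, 6, 2, 4, 8, 3, 7, 1).

Rothe diagram D(w) (16 cells), 4 SE-corners (essential conditions):

[(2, 4, 0), (5, 3, 1), (5, 7, 4), (7, 1, 0)]


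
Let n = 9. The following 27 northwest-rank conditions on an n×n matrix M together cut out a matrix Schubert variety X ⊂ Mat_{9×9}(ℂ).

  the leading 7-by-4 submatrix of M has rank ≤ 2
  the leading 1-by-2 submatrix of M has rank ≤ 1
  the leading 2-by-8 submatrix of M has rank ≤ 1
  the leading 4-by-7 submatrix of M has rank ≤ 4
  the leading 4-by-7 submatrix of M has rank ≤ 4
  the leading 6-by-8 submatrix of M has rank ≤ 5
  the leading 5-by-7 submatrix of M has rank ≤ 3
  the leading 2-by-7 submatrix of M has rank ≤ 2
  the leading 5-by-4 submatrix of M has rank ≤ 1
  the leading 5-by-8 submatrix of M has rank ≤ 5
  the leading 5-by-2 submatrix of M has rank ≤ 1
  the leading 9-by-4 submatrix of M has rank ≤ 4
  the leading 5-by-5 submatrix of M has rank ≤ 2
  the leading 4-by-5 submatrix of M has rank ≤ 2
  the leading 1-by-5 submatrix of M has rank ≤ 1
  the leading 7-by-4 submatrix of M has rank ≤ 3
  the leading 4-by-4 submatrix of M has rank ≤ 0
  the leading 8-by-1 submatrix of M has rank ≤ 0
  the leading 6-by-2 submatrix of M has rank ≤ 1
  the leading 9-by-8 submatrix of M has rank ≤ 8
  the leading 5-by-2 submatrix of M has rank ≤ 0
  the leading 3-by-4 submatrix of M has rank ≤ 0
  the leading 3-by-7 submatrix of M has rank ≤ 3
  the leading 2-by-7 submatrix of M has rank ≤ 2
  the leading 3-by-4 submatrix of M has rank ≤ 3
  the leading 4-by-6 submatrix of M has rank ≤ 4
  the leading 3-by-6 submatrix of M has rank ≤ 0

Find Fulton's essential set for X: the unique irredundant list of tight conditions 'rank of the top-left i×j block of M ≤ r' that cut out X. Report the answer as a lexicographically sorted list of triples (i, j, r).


Propagating the 27 rank bounds to every northwest block:

  row 1: 0 | 0 | 0 | 0 | 0 | 0 | 1 | 1 | 1
  row 2: 0 | 0 | 0 | 0 | 0 | 0 | 1 | 1 | 2
  row 3: 0 | 0 | 0 | 0 | 0 | 0 | 1 | 2 | 3
  row 4: 0 | 0 | 0 | 0 | 1 | 1 | 2 | 3 | 4
  row 5: 0 | 0 | 1 | 1 | 2 | 2 | 3 | 4 | 5
  row 6: 0 | 1 | 2 | 2 | 3 | 3 | 4 | 5 | 6
  row 7: 0 | 1 | 2 | 2 | 3 | 4 | 5 | 6 | 7
  row 8: 0 | 1 | 2 | 3 | 4 | 5 | 6 | 7 | 8
  row 9: 1 | 2 | 3 | 4 | 5 | 6 | 7 | 8 | 9

so w = (7, 9, 8, 5, 3, 2, 6, 4, 1).

6 SE-corners of the 29-cell Rothe diagram give Ess(w):

[(2, 8, 1), (3, 6, 0), (4, 4, 0), (5, 2, 0), (7, 4, 2), (8, 1, 0)]


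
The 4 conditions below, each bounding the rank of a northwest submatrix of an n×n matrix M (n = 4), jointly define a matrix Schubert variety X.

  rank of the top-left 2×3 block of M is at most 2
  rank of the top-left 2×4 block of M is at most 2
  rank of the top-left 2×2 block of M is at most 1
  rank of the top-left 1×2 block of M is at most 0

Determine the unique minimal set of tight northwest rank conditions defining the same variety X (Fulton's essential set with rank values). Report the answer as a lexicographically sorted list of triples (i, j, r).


Reconstructing r_w from the 4 given conditions:

  i=1: 0 | 0 | 1 | 1
  i=2: 1 | 1 | 2 | 2
  i=3: 1 | 2 | 3 | 3
  i=4: 1 | 2 | 3 | 4

second differences of R give the permutation w = (3, 1, 2, 4).

Fulton essential set (1 of the 2 Rothe cells):

[(1, 2, 0)]


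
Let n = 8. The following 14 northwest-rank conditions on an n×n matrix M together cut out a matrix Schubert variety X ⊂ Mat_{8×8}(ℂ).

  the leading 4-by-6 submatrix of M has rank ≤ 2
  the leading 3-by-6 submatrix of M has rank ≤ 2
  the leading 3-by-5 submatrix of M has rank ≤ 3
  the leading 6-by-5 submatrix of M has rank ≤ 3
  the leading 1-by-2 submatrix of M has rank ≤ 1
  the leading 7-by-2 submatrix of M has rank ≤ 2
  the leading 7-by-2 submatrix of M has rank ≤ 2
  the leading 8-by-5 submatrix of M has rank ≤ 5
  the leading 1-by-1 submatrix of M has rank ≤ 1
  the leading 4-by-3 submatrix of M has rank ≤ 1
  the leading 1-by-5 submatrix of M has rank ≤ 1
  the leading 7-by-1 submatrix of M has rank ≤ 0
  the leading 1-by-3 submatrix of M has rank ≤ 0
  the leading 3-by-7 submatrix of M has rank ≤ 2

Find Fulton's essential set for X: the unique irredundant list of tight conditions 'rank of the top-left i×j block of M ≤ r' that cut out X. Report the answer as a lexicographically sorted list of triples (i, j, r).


The tightest implied rank at each (i,j), from the 14 conditions:

  R[1]: 0  0  0  1  1  1  1  1
  R[2]: 0  1  1  2  2  2  2  2
  R[3]: 0  1  1  2  2  2  2  3
  R[4]: 0  1  1  2  2  2  3  4
  R[5]: 0  1  2  3  3  3  4  5
  R[6]: 0  1  2  3  3  4  5  6
  R[7]: 0  1  2  3  4  5  6  7
  R[8]: 1  2  3  4  5  6  7  8

the unique w with this rank table is (4, 2, 8, 7, 3, 6, 5, 1).

Rothe diagram D(w) (17 cells), 6 SE-corners (essential conditions):

[(1, 3, 0), (3, 7, 2), (4, 3, 1), (4, 6, 2), (6, 5, 3), (7, 1, 0)]


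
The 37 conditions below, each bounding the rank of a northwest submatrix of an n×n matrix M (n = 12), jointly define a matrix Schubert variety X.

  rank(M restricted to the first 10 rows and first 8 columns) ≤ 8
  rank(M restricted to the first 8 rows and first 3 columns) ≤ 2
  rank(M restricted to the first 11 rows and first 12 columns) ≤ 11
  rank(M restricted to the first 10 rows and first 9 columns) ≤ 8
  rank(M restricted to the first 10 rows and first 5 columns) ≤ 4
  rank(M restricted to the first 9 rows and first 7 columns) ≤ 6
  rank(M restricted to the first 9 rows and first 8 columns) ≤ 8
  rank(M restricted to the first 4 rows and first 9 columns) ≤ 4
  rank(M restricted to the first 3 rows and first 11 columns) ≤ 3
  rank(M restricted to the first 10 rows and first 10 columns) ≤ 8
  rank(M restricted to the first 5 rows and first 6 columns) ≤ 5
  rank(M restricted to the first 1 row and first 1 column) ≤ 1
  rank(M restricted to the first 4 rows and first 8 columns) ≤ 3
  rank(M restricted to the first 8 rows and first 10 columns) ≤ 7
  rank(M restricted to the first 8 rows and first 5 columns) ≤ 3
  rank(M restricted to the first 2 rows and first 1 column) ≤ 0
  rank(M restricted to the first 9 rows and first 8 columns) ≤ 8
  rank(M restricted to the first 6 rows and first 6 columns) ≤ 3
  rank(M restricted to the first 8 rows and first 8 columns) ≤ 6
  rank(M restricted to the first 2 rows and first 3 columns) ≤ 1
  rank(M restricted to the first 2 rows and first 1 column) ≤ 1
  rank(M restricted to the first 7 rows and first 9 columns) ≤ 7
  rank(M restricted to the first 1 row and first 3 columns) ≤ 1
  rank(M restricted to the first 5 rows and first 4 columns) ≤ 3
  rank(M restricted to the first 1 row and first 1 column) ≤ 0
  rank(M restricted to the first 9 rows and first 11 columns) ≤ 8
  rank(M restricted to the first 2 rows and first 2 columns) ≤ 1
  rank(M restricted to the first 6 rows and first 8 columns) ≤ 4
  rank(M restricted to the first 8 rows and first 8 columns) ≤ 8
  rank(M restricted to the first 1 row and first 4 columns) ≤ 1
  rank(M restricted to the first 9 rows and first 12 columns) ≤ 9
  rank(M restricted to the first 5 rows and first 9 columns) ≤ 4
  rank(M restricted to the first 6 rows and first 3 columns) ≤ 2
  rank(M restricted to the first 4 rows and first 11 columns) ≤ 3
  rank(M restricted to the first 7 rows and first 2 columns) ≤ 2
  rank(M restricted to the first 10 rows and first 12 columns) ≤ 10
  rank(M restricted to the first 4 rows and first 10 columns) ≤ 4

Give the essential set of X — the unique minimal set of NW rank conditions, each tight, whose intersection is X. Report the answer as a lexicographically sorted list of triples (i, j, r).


The tightest implied rank at each (i,j), from the 37 conditions:

  R[1]: 0, 1, 1, 1, 1, 1, 1, 1, 1, 1, 1, 1
  R[2]: 0, 1, 1, 2, 2, 2, 2, 2, 2, 2, 2, 2
  R[3]: 1, 2, 2, 3, 3, 3, 3, 3, 3, 3, 3, 3
  R[4]: 1, 2, 2, 3, 3, 3, 3, 3, 3, 3, 3, 4
  R[5]: 1, 2, 2, 3, 3, 3, 4, 4, 4, 4, 4, 5
  R[6]: 1, 2, 2, 3, 3, 3, 4, 4, 5, 5, 5, 6
  R[7]: 1, 2, 2, 3, 3, 4, 5, 5, 6, 6, 6, 7
  R[8]: 1, 2, 2, 3, 3, 4, 5, 6, 7, 7, 7, 8
  R[9]: 1, 2, 3, 4, 4, 5, 6, 7, 8, 8, 8, 9
  R[10]: 1, 2, 3, 4, 4, 5, 6, 7, 8, 8, 9, 10
  R[11]: 1, 2, 3, 4, 5, 6, 7, 8, 9, 9, 10, 11
  R[12]: 1, 2, 3, 4, 5, 6, 7, 8, 9, 10, 11, 12

reading off 1-entries of Δ²R: w = (2, 4, 1, 12, 7, 9, 6, 8, 3, 11, 5, 10).

|D(w)|=24, |Ess(w)|=9:

[(2, 1, 0), (2, 3, 1), (4, 11, 3), (6, 6, 3), (6, 8, 4), (8, 3, 2), (8, 5, 3), (10, 5, 4), (10, 10, 8)]


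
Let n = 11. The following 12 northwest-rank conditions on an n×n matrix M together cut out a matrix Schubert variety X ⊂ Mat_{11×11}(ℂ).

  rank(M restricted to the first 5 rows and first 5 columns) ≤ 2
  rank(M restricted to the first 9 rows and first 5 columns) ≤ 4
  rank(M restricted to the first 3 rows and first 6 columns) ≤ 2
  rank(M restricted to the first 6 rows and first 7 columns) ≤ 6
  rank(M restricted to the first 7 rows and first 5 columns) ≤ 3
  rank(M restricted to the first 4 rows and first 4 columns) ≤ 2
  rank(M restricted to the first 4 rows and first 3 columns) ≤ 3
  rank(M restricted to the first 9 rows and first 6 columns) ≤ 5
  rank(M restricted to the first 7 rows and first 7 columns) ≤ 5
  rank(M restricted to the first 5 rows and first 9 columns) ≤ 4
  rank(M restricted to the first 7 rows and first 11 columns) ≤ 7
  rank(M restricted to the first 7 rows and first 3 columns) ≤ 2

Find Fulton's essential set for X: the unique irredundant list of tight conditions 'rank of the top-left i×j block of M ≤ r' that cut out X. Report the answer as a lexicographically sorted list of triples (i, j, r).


The tightest implied rank at each (i,j), from the 12 conditions:

  i=1: 1, 1, 1, 1, 1, 1, 1, 1, 1, 1, 1
  i=2: 1, 2, 2, 2, 2, 2, 2, 2, 2, 2, 2
  i=3: 1, 2, 2, 2, 2, 2, 3, 3, 3, 3, 3
  i=4: 1, 2, 2, 2, 2, 3, 4, 4, 4, 4, 4
  i=5: 1, 2, 2, 2, 2, 3, 4, 4, 4, 5, 5
  i=6: 1, 2, 2, 3, 3, 4, 5, 5, 5, 6, 6
  i=7: 1, 2, 2, 3, 3, 4, 5, 6, 6, 7, 7
  i=8: 1, 2, 3, 4, 4, 5, 6, 7, 7, 8, 8
  i=9: 1, 2, 3, 4, 4, 5, 6, 7, 8, 9, 9
  i=10: 1, 2, 3, 4, 5, 6, 7, 8, 9, 10, 10
  i=11: 1, 2, 3, 4, 5, 6, 7, 8, 9, 10, 11

so w = (1, 2, 7, 6, 10, 4, 8, 3, 9, 5, 11).

D(w) has 16 cells with 6 SE-corners; essential set:

[(3, 6, 2), (5, 5, 2), (5, 9, 4), (7, 3, 2), (7, 5, 3), (9, 5, 4)]


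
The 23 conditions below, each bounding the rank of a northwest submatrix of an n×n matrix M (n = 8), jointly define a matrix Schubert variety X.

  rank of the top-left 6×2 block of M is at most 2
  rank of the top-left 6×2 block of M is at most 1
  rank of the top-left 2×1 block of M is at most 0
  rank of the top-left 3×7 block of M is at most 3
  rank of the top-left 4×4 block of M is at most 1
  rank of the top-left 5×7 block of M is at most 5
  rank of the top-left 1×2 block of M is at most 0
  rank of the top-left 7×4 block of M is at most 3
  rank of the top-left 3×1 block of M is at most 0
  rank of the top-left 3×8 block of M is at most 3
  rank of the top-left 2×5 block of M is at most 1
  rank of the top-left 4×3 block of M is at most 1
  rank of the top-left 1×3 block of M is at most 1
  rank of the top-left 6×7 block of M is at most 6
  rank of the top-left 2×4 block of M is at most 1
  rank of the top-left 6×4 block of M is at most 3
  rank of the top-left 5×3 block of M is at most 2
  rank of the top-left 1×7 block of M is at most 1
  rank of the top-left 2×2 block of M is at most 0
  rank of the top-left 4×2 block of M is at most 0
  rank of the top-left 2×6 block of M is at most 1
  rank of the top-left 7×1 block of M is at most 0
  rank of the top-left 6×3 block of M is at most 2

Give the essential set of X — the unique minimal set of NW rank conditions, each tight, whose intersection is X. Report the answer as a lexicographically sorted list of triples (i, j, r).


The tightest implied rank at each (i,j), from the 23 conditions:

  row 1: 0 0 1 1 1 1 1 1
  row 2: 0 0 1 1 1 1 2 2
  row 3: 0 0 1 1 2 2 3 3
  row 4: 0 0 1 1 2 3 4 4
  row 5: 0 1 2 2 3 4 5 5
  row 6: 0 1 2 3 4 5 6 6
  row 7: 0 1 2 3 4 5 6 7
  row 8: 1 2 3 4 5 6 7 8

second differences of R give the permutation w = (3, 7, 5, 6, 2, 4, 8, 1).

D(w) has 16 cells with 4 SE-corners; essential set:

[(2, 6, 1), (4, 2, 0), (4, 4, 1), (7, 1, 0)]


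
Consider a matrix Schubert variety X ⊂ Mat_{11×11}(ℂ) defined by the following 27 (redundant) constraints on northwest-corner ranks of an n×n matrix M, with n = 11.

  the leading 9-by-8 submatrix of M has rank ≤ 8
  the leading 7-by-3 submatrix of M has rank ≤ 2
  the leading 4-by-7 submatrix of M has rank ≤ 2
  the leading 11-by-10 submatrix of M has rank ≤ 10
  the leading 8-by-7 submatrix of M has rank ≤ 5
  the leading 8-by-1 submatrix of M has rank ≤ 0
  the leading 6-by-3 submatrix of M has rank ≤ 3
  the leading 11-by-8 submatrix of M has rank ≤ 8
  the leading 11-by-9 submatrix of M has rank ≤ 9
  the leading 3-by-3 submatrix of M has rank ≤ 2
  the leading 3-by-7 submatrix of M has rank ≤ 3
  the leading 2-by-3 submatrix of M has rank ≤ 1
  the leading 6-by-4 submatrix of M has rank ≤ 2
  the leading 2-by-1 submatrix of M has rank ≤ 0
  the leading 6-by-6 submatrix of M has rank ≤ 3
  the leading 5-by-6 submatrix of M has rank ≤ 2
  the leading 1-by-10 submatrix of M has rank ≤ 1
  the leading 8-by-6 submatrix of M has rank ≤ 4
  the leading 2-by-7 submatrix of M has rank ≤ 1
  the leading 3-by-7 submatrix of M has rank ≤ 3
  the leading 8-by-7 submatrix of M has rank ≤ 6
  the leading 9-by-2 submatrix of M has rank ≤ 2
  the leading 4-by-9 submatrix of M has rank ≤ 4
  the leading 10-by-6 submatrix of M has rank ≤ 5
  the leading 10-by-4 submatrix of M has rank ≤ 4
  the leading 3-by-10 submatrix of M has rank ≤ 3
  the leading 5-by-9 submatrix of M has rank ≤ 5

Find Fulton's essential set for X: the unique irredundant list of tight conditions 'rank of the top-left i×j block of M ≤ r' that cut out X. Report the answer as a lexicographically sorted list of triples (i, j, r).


Reconstructing r_w from the 27 given conditions:

  i=1: 0  1  1  1  1  1  1  1  1  1  1
  i=2: 0  1  1  1  1  1  1  2  2  2  2
  i=3: 0  1  2  2  2  2  2  3  3  3  3
  i=4: 0  1  2  2  2  2  2  3  4  4  4
  i=5: 0  1  2  2  2  2  3  4  5  5  5
  i=6: 0  1  2  2  3  3  4  5  6  6  6
  i=7: 0  1  2  3  4  4  5  6  7  7  7
  i=8: 0  1  2  3  4  4  5  6  7  8  8
  i=9: 1  2  3  4  5  5  6  7  8  9  9
  i=10: 1  2  3  4  5  5  6  7  8  9  10
  i=11: 1  2  3  4  5  6  7  8  9  10  11

so w = (2, 8, 3, 9, 7, 5, 4, 10, 1, 11, 6).

ℓ(w)=23; the 7 essential cells (i,j,r):

[(2, 7, 1), (4, 7, 2), (5, 6, 2), (6, 4, 2), (8, 1, 0), (8, 6, 4), (10, 6, 5)]


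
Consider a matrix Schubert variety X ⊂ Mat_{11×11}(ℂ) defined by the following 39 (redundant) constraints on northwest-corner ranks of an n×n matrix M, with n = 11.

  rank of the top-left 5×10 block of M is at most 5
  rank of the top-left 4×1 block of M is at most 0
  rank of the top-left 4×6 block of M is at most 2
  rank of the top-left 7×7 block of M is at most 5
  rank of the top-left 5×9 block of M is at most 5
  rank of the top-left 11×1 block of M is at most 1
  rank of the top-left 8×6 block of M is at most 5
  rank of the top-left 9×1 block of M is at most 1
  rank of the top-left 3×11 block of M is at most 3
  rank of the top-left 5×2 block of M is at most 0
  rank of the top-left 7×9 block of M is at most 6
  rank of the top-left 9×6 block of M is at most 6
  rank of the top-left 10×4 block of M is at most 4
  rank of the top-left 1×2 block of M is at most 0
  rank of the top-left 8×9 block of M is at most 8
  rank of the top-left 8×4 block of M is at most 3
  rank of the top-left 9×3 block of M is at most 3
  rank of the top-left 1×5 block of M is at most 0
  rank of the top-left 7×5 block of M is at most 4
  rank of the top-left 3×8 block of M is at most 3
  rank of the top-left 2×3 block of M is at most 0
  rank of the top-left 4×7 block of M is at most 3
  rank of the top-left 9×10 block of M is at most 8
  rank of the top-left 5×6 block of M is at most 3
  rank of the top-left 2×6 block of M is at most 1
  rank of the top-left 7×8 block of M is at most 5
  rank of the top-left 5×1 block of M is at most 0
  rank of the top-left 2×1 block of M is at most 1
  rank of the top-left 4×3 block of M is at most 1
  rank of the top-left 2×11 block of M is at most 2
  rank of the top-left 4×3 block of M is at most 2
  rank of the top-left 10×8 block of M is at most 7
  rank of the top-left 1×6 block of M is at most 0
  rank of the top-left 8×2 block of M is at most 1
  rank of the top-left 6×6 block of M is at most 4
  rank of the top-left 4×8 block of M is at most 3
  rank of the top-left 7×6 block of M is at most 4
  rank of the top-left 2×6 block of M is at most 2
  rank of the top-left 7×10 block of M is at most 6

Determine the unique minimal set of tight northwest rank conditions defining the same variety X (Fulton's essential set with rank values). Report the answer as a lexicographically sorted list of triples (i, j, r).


Propagating the 39 rank bounds to every northwest block:

  R[1]: 0  0  0  0  0  0  1  1  1  1  1
  R[2]: 0  0  0  1  1  1  2  2  2  2  2
  R[3]: 0  0  1  2  2  2  3  3  3  3  3
  R[4]: 0  0  1  2  2  2  3  3  4  4  4
  R[5]: 0  0  1  2  3  3  4  4  5  5  5
  R[6]: 1  1  2  3  4  4  5  5  6  6  6
  R[7]: 1  1  2  3  4  4  5  5  6  6  7
  R[8]: 1  1  2  3  4  5  6  6  7  7  8
  R[9]: 1  2  3  4  5  6  7  7  8  8  9
  R[10]: 1  2  3  4  5  6  7  7  8  9  10
  R[11]: 1  2  3  4  5  6  7  8  9  10  11

so w = (7, 4, 3, 9, 5, 1, 11, 6, 2, 10, 8).

D(w) has 24 cells with 10 SE-corners; essential set:

[(1, 6, 0), (2, 3, 0), (4, 6, 2), (4, 8, 3), (5, 2, 0), (7, 6, 4), (7, 8, 5), (7, 10, 6), (8, 2, 1), (10, 8, 7)]


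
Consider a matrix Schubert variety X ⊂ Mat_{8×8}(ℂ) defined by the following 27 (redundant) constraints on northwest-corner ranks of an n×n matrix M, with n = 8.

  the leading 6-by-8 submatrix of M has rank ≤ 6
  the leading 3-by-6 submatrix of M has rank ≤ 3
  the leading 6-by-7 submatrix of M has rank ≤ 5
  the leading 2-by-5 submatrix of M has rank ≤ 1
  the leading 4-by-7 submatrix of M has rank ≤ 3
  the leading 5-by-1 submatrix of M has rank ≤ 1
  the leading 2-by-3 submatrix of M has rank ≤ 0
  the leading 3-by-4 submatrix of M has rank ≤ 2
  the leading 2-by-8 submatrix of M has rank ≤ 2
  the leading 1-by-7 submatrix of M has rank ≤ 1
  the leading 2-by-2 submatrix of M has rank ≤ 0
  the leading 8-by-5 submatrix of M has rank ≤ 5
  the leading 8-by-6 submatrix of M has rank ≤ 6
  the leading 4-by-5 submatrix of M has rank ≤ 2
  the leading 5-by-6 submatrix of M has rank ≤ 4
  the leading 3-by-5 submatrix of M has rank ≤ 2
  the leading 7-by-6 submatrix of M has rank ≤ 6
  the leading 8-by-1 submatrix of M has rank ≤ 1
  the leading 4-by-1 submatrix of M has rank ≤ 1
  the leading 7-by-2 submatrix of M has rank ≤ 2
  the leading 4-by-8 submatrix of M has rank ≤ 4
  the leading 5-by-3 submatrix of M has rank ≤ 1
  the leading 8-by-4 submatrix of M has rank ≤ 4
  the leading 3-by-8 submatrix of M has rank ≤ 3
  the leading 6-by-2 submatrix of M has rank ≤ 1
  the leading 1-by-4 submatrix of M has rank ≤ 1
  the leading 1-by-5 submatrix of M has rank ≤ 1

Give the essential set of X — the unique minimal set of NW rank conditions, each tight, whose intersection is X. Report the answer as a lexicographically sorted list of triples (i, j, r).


The tightest implied rank at each (i,j), from the 27 conditions:

  0, 0, 0, 1, 1, 1, 1, 1
  0, 0, 0, 1, 1, 2, 2, 2
  1, 1, 1, 2, 2, 3, 3, 3
  1, 1, 1, 2, 2, 3, 3, 4
  1, 1, 1, 2, 3, 4, 4, 5
  1, 1, 2, 3, 4, 5, 5, 6
  1, 2, 3, 4, 5, 6, 6, 7
  1, 2, 3, 4, 5, 6, 7, 8

hence w(1..8) = (4, 6, 1, 8, 5, 3, 2, 7).

6 SE-corners of the 14-cell Rothe diagram give Ess(w):

[(2, 3, 0), (2, 5, 1), (4, 5, 2), (4, 7, 3), (5, 3, 1), (6, 2, 1)]


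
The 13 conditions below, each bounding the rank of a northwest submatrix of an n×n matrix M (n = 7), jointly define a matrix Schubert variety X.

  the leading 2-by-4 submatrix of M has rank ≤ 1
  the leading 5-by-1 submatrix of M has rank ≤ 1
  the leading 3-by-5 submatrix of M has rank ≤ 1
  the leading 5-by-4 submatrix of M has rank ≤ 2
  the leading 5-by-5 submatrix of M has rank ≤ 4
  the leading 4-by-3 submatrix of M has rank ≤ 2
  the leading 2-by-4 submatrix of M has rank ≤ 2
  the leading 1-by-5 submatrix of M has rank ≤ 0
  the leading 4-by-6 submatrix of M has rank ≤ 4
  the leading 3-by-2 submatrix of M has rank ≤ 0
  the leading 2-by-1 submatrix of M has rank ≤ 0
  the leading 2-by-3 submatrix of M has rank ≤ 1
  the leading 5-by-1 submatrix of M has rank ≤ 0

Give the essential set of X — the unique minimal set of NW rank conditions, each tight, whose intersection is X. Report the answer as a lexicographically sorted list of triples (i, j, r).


The tightest implied rank at each (i,j), from the 13 conditions:

  row 1: 0 0 0 0 0 1 1
  row 2: 0 0 1 1 1 2 2
  row 3: 0 0 1 1 1 2 3
  row 4: 0 1 2 2 2 3 4
  row 5: 0 1 2 2 3 4 5
  row 6: 1 2 3 3 4 5 6
  row 7: 1 2 3 4 5 6 7

reading off 1-entries of Δ²R: w = (6, 3, 7, 2, 5, 1, 4).

Rothe diagram D(w) (14 cells), 5 SE-corners (essential conditions):

[(1, 5, 0), (3, 2, 0), (3, 5, 1), (5, 1, 0), (5, 4, 2)]


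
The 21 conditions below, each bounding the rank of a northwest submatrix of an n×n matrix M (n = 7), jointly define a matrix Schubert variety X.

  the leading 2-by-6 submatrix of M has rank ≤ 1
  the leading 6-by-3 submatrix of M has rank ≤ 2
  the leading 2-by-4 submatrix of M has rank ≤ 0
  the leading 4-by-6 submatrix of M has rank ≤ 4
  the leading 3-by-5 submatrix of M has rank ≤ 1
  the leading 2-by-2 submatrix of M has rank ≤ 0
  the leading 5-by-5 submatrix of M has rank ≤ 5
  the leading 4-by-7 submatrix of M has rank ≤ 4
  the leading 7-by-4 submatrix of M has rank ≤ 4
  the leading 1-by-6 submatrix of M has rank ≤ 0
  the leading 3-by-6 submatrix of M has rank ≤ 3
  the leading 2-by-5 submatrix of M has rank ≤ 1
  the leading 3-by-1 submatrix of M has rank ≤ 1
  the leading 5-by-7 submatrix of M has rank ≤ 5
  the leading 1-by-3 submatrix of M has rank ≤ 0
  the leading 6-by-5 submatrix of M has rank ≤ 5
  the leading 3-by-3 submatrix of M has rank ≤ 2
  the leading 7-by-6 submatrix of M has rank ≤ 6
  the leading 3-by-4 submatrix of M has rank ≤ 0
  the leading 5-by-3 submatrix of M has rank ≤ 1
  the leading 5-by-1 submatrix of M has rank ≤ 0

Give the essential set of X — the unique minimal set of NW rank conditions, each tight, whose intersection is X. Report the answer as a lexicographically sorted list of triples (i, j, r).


Rank table r_w(7×7) implied by the 21 constraints:

  i=1: 0 | 0 | 0 | 0 | 0 | 0 | 1
  i=2: 0 | 0 | 0 | 0 | 1 | 1 | 2
  i=3: 0 | 0 | 0 | 0 | 1 | 2 | 3
  i=4: 0 | 1 | 1 | 1 | 2 | 3 | 4
  i=5: 0 | 1 | 1 | 2 | 3 | 4 | 5
  i=6: 1 | 2 | 2 | 3 | 4 | 5 | 6
  i=7: 1 | 2 | 3 | 4 | 5 | 6 | 7

second differences of R give the permutation w = (7, 5, 6, 2, 4, 1, 3).

Rothe diagram D(w) (17 cells), 4 SE-corners (essential conditions):

[(1, 6, 0), (3, 4, 0), (5, 1, 0), (5, 3, 1)]


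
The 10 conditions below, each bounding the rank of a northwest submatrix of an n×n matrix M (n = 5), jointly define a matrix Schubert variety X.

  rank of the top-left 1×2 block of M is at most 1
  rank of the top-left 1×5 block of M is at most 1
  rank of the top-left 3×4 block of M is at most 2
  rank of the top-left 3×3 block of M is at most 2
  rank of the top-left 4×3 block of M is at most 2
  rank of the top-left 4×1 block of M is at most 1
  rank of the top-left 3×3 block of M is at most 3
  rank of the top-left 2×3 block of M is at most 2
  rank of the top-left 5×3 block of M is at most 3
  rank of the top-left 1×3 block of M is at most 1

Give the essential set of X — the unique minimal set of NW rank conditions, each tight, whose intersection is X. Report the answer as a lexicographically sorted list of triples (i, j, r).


Reconstructing r_w from the 10 given conditions:

  R[1]: 1  1  1  1  1
  R[2]: 1  2  2  2  2
  R[3]: 1  2  2  2  3
  R[4]: 1  2  2  3  4
  R[5]: 1  2  3  4  5

giving w = (1, 2, 5, 4, 3) via Δ²R.

D(w) has 3 cells with 2 SE-corners; essential set:

[(3, 4, 2), (4, 3, 2)]


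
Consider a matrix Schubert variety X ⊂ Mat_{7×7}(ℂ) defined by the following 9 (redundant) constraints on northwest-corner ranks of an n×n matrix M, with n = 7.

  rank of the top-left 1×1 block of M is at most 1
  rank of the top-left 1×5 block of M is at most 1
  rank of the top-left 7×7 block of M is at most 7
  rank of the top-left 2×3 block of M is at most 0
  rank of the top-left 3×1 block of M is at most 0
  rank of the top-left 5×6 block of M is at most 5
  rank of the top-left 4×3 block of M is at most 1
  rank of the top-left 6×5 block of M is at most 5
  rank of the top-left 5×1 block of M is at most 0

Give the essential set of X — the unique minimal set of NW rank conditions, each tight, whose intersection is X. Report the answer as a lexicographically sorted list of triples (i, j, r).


Recovering R(i,j) via the rank-extension bound from the 9 conditions:

  row 1: 0, 0, 0, 1, 1, 1, 1
  row 2: 0, 0, 0, 1, 2, 2, 2
  row 3: 0, 1, 1, 2, 3, 3, 3
  row 4: 0, 1, 1, 2, 3, 4, 4
  row 5: 0, 1, 2, 3, 4, 5, 5
  row 6: 1, 2, 3, 4, 5, 6, 6
  row 7: 1, 2, 3, 4, 5, 6, 7

second differences of R give the permutation w = (4, 5, 2, 6, 3, 1, 7).

Rothe diagram D(w) (10 cells), 3 SE-corners (essential conditions):

[(2, 3, 0), (4, 3, 1), (5, 1, 0)]


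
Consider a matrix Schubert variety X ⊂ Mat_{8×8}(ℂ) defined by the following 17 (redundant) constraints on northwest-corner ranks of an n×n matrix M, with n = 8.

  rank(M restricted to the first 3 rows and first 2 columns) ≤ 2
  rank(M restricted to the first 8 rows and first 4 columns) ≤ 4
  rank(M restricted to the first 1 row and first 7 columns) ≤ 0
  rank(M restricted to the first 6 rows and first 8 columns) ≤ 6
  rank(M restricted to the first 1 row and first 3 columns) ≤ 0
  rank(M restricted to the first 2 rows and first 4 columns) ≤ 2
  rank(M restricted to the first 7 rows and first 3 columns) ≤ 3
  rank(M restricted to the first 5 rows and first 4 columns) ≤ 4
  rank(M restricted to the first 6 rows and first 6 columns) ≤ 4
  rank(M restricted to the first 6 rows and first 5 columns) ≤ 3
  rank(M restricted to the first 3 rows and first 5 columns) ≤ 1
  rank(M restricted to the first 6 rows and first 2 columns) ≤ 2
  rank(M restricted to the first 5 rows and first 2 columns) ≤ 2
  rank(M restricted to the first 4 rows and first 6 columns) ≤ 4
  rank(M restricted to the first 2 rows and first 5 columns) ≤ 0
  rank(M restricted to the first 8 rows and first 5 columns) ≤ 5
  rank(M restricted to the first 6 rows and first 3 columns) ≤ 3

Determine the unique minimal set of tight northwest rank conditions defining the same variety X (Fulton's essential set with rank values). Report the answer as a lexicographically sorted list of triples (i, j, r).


Recovering R(i,j) via the rank-extension bound from the 17 conditions:

  i=1: 0  0  0  0  0  0  0  1
  i=2: 0  0  0  0  0  1  1  2
  i=3: 1  1  1  1  1  2  2  3
  i=4: 1  2  2  2  2  3  3  4
  i=5: 1  2  3  3  3  4  4  5
  i=6: 1  2  3  3  3  4  5  6
  i=7: 1  2  3  4  4  5  6  7
  i=8: 1  2  3  4  5  6  7  8

hence w(1..8) = (8, 6, 1, 2, 3, 7, 4, 5).

Rothe diagram D(w) (14 cells), 3 SE-corners (essential conditions):

[(1, 7, 0), (2, 5, 0), (6, 5, 3)]


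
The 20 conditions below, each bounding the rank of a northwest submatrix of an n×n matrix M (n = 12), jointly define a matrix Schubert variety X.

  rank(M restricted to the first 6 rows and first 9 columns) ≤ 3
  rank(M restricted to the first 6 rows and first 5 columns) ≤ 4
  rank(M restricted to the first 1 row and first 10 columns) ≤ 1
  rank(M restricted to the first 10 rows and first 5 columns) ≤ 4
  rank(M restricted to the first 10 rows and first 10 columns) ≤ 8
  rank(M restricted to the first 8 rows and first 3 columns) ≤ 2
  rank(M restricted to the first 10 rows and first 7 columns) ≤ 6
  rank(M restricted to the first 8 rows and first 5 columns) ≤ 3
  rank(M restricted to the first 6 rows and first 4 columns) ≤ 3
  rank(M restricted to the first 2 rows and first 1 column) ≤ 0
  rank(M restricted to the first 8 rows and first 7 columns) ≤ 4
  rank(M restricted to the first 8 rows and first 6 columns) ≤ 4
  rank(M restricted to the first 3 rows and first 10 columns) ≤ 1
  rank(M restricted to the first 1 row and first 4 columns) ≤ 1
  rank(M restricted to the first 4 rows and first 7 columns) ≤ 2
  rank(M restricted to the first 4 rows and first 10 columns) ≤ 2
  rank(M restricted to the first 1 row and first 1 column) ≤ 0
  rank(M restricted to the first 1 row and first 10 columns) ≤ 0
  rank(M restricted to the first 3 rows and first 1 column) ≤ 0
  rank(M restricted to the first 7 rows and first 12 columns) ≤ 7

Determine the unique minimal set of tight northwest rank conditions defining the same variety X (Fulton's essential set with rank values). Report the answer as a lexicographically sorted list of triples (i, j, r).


Propagating the 20 rank bounds to every northwest block:

  R[1]: 0 | 0 | 0 | 0 | 0 | 0 | 0 | 0 | 0 | 0 | 1 | 1
  R[2]: 0 | 1 | 1 | 1 | 1 | 1 | 1 | 1 | 1 | 1 | 2 | 2
  R[3]: 0 | 1 | 1 | 1 | 1 | 1 | 1 | 1 | 1 | 1 | 2 | 3
  R[4]: 1 | 2 | 2 | 2 | 2 | 2 | 2 | 2 | 2 | 2 | 3 | 4
  R[5]: 1 | 2 | 2 | 3 | 3 | 3 | 3 | 3 | 3 | 3 | 4 | 5
  R[6]: 1 | 2 | 2 | 3 | 3 | 3 | 3 | 3 | 3 | 4 | 5 | 6
  R[7]: 1 | 2 | 2 | 3 | 3 | 4 | 4 | 4 | 4 | 5 | 6 | 7
  R[8]: 1 | 2 | 2 | 3 | 3 | 4 | 4 | 5 | 5 | 6 | 7 | 8
  R[9]: 1 | 2 | 3 | 4 | 4 | 5 | 5 | 6 | 6 | 7 | 8 | 9
  R[10]: 1 | 2 | 3 | 4 | 4 | 5 | 6 | 7 | 7 | 8 | 9 | 10
  R[11]: 1 | 2 | 3 | 4 | 5 | 6 | 7 | 8 | 8 | 9 | 10 | 11
  R[12]: 1 | 2 | 3 | 4 | 5 | 6 | 7 | 8 | 9 | 10 | 11 | 12

reading off 1-entries of Δ²R: w = (11, 2, 12, 1, 4, 10, 6, 8, 3, 7, 5, 9).

Rothe diagram D(w) (33 cells), 8 SE-corners (essential conditions):

[(1, 10, 0), (3, 1, 0), (3, 10, 1), (6, 9, 3), (8, 3, 2), (8, 5, 3), (8, 7, 4), (10, 5, 4)]
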